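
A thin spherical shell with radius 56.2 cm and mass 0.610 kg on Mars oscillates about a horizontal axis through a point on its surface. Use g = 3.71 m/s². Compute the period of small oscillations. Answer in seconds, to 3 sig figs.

3.16 s

I_cm = (2/3)mr² = 0.1284 kg·m². The pivot is at distance d = 0.562 m from the centre of mass.
By the parallel-axis theorem, I = I_cm + md² = 0.1284 + 0.1927 = 0.3211 kg·m².
T = 2π√(I/(mgd)) = 2π√(0.3211/(0.610 × 3.71 × 0.562)) = 3.16 s.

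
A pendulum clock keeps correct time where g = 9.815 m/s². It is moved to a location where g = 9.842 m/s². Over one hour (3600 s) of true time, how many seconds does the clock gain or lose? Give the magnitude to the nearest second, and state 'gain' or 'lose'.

The clock's period scales as T ∝ 1/√g, so T'/T = √(9.815/9.842) = 0.998627.
In 3600 s of true time the clock registers 3600/0.998627 = 3604.9 s, so it gains 5 s.

gain 5 s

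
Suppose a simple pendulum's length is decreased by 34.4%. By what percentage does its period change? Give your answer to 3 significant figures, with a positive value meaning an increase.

T ∝ √L, so T'/T = √(0.6560) = 0.8099.
Percentage change in T = (0.8099 − 1) × 100% = -19.0%.

-19.0%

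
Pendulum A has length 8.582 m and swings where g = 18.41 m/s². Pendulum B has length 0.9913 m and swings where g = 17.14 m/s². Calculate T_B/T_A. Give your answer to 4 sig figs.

0.3522

T = 2π√(L/g), so T_B/T_A = √((L_B/g_B)/(L_A/g_A)) = √((0.9913/17.14)/(8.582/18.41)) = 0.3522.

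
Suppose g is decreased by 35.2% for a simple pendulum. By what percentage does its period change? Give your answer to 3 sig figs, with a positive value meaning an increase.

24.2%

T ∝ 1/√g, so T'/T = 1/√(0.6480) = 1.242.
Percentage change in T = (1.242 − 1) × 100% = 24.2%.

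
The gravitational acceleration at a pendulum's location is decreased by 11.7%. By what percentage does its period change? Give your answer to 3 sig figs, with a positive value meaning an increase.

6.42%

T ∝ 1/√g, so T'/T = 1/√(0.8830) = 1.064.
Percentage change in T = (1.064 − 1) × 100% = 6.42%.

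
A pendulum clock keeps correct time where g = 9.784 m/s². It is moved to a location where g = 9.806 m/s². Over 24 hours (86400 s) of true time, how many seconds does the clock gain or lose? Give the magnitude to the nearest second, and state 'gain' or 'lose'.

The clock's period scales as T ∝ 1/√g, so T'/T = √(9.784/9.806) = 0.998878.
In 86400 s of true time the clock registers 86400/0.998878 = 86497.1 s, so it gains 97 s.

gain 97 s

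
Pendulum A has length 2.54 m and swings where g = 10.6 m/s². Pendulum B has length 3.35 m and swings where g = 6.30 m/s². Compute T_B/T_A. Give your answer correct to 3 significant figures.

T = 2π√(L/g), so T_B/T_A = √((L_B/g_B)/(L_A/g_A)) = √((3.35/6.30)/(2.54/10.6)) = 1.49.

1.49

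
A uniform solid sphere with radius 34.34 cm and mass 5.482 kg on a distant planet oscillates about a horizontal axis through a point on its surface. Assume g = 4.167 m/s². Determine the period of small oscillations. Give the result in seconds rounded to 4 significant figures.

2.134 s

I_cm = (2/5)mr² = 0.25858 kg·m². The pivot is at distance d = 0.3434 m from the centre of mass.
By the parallel-axis theorem, I = I_cm + md² = 0.25858 + 0.64646 = 0.90504 kg·m².
T = 2π√(I/(mgd)) = 2π√(0.90504/(5.482 × 4.167 × 0.3434)) = 2.134 s.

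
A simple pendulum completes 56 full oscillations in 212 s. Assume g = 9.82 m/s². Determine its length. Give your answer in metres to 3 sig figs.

T = 212/56 = 3.786 s.
From T = 2π√(L/g), L = gT²/(4π²) = 9.82 × 3.786²/(4π²) = 3.56 m.

3.56 m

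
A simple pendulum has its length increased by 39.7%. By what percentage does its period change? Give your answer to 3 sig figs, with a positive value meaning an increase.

T ∝ √L, so T'/T = √(1.397) = 1.182.
Percentage change in T = (1.182 − 1) × 100% = 18.2%.

18.2%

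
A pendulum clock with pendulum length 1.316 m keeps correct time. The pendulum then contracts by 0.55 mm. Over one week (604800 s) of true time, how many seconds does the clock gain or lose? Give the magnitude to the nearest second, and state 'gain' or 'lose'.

gain 126 s

T ∝ √L, so T'/T = √(1.31545/1.316) = 0.999791.
In 604800 s of true time the clock registers 604800/0.999791 = 604926.4 s, so it gains 126 s.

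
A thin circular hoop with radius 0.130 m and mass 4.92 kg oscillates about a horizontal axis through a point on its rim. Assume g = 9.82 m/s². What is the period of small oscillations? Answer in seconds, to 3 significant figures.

I_cm = mr² = 0.08315 kg·m². The pivot is at distance d = 0.130 m from the centre of mass.
By the parallel-axis theorem, I = I_cm + md² = 0.08315 + 0.08315 = 0.1663 kg·m².
T = 2π√(I/(mgd)) = 2π√(0.1663/(4.92 × 9.82 × 0.130)) = 1.02 s.

1.02 s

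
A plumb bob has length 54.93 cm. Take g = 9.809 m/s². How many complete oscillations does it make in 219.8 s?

T = 2π√(L/g) = 2π√(0.5493/9.809) = 1.4869 s.
Number of complete oscillations = ⌊219.8/1.4869⌋ = ⌊147.83⌋ = 147.

147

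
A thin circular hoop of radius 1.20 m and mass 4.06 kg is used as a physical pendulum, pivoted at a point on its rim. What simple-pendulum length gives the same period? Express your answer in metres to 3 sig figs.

The equivalent simple-pendulum length is L_eq = I/(md), where I is about the pivot and d = 1.200 m.
I_cm = mR² = 5.846 kg·m², so I = I_cm + md² = 5.846 + 5.846 = 11.69 kg·m².
L_eq = 11.69/(4.06 × 1.200) = 2.40 m.

2.40 m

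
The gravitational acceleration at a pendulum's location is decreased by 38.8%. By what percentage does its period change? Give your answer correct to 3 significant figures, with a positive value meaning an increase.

T ∝ 1/√g, so T'/T = 1/√(0.6120) = 1.278.
Percentage change in T = (1.278 − 1) × 100% = 27.8%.

27.8%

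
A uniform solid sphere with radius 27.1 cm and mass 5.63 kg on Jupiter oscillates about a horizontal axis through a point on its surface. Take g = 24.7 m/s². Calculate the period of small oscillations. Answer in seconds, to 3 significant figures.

0.779 s

I_cm = (2/5)mr² = 0.1654 kg·m². The pivot is at distance d = 0.271 m from the centre of mass.
By the parallel-axis theorem, I = I_cm + md² = 0.1654 + 0.4135 = 0.5789 kg·m².
T = 2π√(I/(mgd)) = 2π√(0.5789/(5.63 × 24.7 × 0.271)) = 0.779 s.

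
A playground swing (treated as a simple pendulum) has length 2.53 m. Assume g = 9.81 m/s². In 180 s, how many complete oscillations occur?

T = 2π√(L/g) = 2π√(2.53/9.81) = 3.191 s.
Number of complete oscillations = ⌊180/3.191⌋ = ⌊56.41⌋ = 56.

56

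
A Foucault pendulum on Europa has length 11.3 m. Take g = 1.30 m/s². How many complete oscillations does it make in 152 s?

8

T = 2π√(L/g) = 2π√(11.3/1.30) = 18.52 s.
Number of complete oscillations = ⌊152/18.52⌋ = ⌊8.205⌋ = 8.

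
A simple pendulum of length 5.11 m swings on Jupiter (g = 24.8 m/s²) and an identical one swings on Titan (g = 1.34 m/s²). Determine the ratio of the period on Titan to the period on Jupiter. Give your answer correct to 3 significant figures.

T ∝ 1/√g, so T₂/T₁ = √(g₁/g₂) = √(24.8/1.34) = 4.30.

4.30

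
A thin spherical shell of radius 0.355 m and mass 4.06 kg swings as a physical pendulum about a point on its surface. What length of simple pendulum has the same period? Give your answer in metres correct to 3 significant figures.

The equivalent simple-pendulum length is L_eq = I/(md), where I is about the pivot and d = 0.3550 m.
I_cm = (2/3)mR² = 0.3411 kg·m², so I = I_cm + md² = 0.3411 + 0.5117 = 0.8528 kg·m².
L_eq = 0.8528/(4.06 × 0.3550) = 0.592 m.

0.592 m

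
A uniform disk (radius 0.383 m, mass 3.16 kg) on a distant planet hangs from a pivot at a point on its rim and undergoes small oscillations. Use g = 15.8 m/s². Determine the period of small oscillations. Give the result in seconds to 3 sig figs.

I_cm = ½mr² = 0.2318 kg·m². The pivot is at distance d = 0.383 m from the centre of mass.
By the parallel-axis theorem, I = I_cm + md² = 0.2318 + 0.4635 = 0.6953 kg·m².
T = 2π√(I/(mgd)) = 2π√(0.6953/(3.16 × 15.8 × 0.383)) = 1.20 s.

1.20 s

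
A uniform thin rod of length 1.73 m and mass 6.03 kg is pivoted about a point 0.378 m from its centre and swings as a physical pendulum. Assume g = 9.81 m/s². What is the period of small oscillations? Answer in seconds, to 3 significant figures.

For a physical pendulum T = 2π√(I/(mgd)), with d = 0.3780 m from pivot to centre of mass.
I_cm = mL²/12 = 6.03 × 1.73²/12 = 1.504 kg·m²; I = I_cm + md² = 1.504 + 6.03 × 0.3780² = 2.366 kg·m².
T = 2π√(2.366/(6.03 × 9.81 × 0.3780)) = 2.04 s.

2.04 s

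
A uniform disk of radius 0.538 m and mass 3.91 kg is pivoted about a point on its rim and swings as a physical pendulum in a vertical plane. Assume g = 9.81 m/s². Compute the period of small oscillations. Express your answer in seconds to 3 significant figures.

1.80 s

I_cm = ½mr² = 0.5659 kg·m². The pivot is at distance d = 0.538 m from the centre of mass.
By the parallel-axis theorem, I = I_cm + md² = 0.5659 + 1.132 = 1.698 kg·m².
T = 2π√(I/(mgd)) = 2π√(1.698/(3.91 × 9.81 × 0.538)) = 1.80 s.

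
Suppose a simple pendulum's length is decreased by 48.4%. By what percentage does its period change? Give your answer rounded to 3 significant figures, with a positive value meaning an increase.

-28.2%

T ∝ √L, so T'/T = √(0.5160) = 0.7183.
Percentage change in T = (0.7183 − 1) × 100% = -28.2%.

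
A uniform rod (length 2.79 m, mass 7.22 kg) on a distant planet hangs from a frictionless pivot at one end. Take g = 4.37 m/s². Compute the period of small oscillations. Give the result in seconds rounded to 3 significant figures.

4.10 s

For a physical pendulum T = 2π√(I/(mgd)), with d = 1.395 m from pivot to centre of mass.
I_cm = mL²/12 = 7.22 × 2.79²/12 = 4.683 kg·m²; I = I_cm + md² = 4.683 + 7.22 × 1.395² = 18.73 kg·m².
T = 2π√(18.73/(7.22 × 4.37 × 1.395)) = 4.10 s.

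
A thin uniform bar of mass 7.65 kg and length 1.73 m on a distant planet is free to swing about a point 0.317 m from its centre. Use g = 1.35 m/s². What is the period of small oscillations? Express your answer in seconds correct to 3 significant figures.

5.68 s

For a physical pendulum T = 2π√(I/(mgd)), with d = 0.3170 m from pivot to centre of mass.
I_cm = mL²/12 = 7.65 × 1.73²/12 = 1.908 kg·m²; I = I_cm + md² = 1.908 + 7.65 × 0.3170² = 2.677 kg·m².
T = 2π√(2.677/(7.65 × 1.35 × 0.3170)) = 5.68 s.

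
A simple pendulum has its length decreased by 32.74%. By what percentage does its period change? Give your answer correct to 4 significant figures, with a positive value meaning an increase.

-17.99%

T ∝ √L, so T'/T = √(0.67260) = 0.82012.
Percentage change in T = (0.82012 − 1) × 100% = -17.99%.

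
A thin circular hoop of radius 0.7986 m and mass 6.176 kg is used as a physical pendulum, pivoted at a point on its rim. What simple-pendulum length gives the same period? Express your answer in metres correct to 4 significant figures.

The equivalent simple-pendulum length is L_eq = I/(md), where I is about the pivot and d = 0.79860 m.
I_cm = mR² = 3.9388 kg·m², so I = I_cm + md² = 3.9388 + 3.9388 = 7.8776 kg·m².
L_eq = 7.8776/(6.176 × 0.79860) = 1.597 m.

1.597 m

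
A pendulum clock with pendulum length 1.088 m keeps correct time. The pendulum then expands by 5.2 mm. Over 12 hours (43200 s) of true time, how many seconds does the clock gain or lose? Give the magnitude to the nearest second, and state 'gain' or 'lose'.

lose 103 s

T ∝ √L, so T'/T = √(1.09320/1.088) = 1.00239.
In 43200 s of true time the clock registers 43200/1.00239 = 43097.1 s, so it loses 103 s.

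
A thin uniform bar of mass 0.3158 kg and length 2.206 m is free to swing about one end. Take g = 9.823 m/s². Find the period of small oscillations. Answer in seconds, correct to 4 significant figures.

2.431 s

For a physical pendulum T = 2π√(I/(mgd)), with d = 1.1030 m from pivot to centre of mass.
I_cm = mL²/12 = 0.3158 × 2.206²/12 = 0.12807 kg·m²; I = I_cm + md² = 0.12807 + 0.3158 × 1.1030² = 0.51227 kg·m².
T = 2π√(0.51227/(0.3158 × 9.823 × 1.1030)) = 2.431 s.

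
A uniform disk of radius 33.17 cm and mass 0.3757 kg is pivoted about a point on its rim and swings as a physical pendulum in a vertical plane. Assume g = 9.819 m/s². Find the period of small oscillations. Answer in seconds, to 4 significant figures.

I_cm = ½mr² = 0.020668 kg·m². The pivot is at distance d = 0.3317 m from the centre of mass.
By the parallel-axis theorem, I = I_cm + md² = 0.020668 + 0.041336 = 0.062005 kg·m².
T = 2π√(I/(mgd)) = 2π√(0.062005/(0.3757 × 9.819 × 0.3317)) = 1.414 s.

1.414 s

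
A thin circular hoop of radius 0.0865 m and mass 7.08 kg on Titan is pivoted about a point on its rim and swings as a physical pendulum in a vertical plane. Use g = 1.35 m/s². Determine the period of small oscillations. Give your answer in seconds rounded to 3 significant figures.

I_cm = mr² = 0.05297 kg·m². The pivot is at distance d = 0.0865 m from the centre of mass.
By the parallel-axis theorem, I = I_cm + md² = 0.05297 + 0.05297 = 0.1059 kg·m².
T = 2π√(I/(mgd)) = 2π√(0.1059/(7.08 × 1.35 × 0.0865)) = 2.25 s.

2.25 s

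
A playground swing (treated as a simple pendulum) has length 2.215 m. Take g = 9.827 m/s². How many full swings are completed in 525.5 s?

176

T = 2π√(L/g) = 2π√(2.215/9.827) = 2.9830 s.
Number of complete oscillations = ⌊525.5/2.9830⌋ = ⌊176.16⌋ = 176.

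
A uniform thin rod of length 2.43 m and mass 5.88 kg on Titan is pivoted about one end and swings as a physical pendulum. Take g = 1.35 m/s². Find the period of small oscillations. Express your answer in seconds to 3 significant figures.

For a physical pendulum T = 2π√(I/(mgd)), with d = 1.215 m from pivot to centre of mass.
I_cm = mL²/12 = 5.88 × 2.43²/12 = 2.893 kg·m²; I = I_cm + md² = 2.893 + 5.88 × 1.215² = 11.57 kg·m².
T = 2π√(11.57/(5.88 × 1.35 × 1.215)) = 6.88 s.

6.88 s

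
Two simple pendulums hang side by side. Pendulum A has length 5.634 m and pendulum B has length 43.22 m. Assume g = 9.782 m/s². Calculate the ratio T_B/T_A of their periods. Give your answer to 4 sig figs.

T ∝ √L, so T_B/T_A = √(L_B/L_A) = √(43.22/5.634) = 2.770.

2.770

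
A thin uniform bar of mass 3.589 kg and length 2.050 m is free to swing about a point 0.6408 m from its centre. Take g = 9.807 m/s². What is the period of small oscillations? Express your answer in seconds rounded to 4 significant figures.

2.186 s

For a physical pendulum T = 2π√(I/(mgd)), with d = 0.64080 m from pivot to centre of mass.
I_cm = mL²/12 = 3.589 × 2.050²/12 = 1.2569 kg·m²; I = I_cm + md² = 1.2569 + 3.589 × 0.64080² = 2.7306 kg·m².
T = 2π√(2.7306/(3.589 × 9.807 × 0.64080)) = 2.186 s.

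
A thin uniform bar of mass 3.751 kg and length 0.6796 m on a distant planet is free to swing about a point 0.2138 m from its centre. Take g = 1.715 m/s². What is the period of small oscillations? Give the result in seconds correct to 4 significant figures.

3.011 s

For a physical pendulum T = 2π√(I/(mgd)), with d = 0.21380 m from pivot to centre of mass.
I_cm = mL²/12 = 3.751 × 0.6796²/12 = 0.14437 kg·m²; I = I_cm + md² = 0.14437 + 3.751 × 0.21380² = 0.31583 kg·m².
T = 2π√(0.31583/(3.751 × 1.715 × 0.21380)) = 3.011 s.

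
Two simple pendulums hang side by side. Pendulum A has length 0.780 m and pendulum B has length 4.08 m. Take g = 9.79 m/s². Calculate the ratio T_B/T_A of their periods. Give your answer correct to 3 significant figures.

T ∝ √L, so T_B/T_A = √(L_B/L_A) = √(4.08/0.780) = 2.29.

2.29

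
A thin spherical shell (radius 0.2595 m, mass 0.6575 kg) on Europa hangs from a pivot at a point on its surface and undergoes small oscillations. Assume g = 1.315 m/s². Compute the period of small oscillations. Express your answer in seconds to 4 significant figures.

3.603 s

I_cm = (2/3)mr² = 0.029517 kg·m². The pivot is at distance d = 0.2595 m from the centre of mass.
By the parallel-axis theorem, I = I_cm + md² = 0.029517 + 0.044276 = 0.073794 kg·m².
T = 2π√(I/(mgd)) = 2π√(0.073794/(0.6575 × 1.315 × 0.2595)) = 3.603 s.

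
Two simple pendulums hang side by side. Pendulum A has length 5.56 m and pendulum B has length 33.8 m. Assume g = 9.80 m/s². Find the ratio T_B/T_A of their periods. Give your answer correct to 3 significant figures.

T ∝ √L, so T_B/T_A = √(L_B/L_A) = √(33.8/5.56) = 2.47.

2.47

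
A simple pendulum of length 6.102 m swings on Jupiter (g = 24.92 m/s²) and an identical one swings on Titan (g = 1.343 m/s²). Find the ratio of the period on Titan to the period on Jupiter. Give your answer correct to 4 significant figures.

4.308

T ∝ 1/√g, so T₂/T₁ = √(g₁/g₂) = √(24.92/1.343) = 4.308.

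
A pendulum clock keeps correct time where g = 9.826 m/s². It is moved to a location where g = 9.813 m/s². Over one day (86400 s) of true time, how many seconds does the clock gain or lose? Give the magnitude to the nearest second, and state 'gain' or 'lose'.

lose 57 s

The clock's period scales as T ∝ 1/√g, so T'/T = √(9.826/9.813) = 1.00066.
In 86400 s of true time the clock registers 86400/1.00066 = 86342.8 s, so it loses 57 s.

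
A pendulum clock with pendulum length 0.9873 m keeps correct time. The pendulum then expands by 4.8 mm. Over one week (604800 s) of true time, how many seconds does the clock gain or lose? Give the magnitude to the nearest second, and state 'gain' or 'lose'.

T ∝ √L, so T'/T = √(0.99210/0.9873) = 1.00243.
In 604800 s of true time the clock registers 604800/1.00243 = 603335.1 s, so it loses 1465 s.

lose 1465 s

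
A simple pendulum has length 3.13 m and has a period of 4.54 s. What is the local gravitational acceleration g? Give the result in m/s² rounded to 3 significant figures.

From T = 2π√(L/g), g = 4π²L/T² = 4π² × 3.13/4.540² = 6.00 m/s².

6.00 m/s²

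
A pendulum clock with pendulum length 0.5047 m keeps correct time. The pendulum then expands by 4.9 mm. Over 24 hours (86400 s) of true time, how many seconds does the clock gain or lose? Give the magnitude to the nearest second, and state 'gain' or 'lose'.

T ∝ √L, so T'/T = √(0.50960/0.5047) = 1.00484.
In 86400 s of true time the clock registers 86400/1.00484 = 85983.6 s, so it loses 416 s.

lose 416 s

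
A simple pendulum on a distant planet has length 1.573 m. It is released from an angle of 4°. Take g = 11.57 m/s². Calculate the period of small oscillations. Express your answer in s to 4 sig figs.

2.317 s

T = 2π√(L/g) = 2π√(1.573/11.57) = 2π × 0.36872 = 2.317 s.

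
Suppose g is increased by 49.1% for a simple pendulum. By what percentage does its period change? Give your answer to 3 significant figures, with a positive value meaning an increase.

-18.1%

T ∝ 1/√g, so T'/T = 1/√(1.491) = 0.8190.
Percentage change in T = (0.8190 − 1) × 100% = -18.1%.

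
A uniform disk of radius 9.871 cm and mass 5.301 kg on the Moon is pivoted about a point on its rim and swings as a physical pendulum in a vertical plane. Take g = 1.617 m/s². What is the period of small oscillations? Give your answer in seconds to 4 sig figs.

1.901 s

I_cm = ½mr² = 0.025826 kg·m². The pivot is at distance d = 0.09871 m from the centre of mass.
By the parallel-axis theorem, I = I_cm + md² = 0.025826 + 0.051651 = 0.077477 kg·m².
T = 2π√(I/(mgd)) = 2π√(0.077477/(5.301 × 1.617 × 0.09871)) = 1.901 s.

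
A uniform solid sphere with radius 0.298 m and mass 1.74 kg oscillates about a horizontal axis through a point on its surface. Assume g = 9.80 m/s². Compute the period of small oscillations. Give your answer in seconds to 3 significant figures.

I_cm = (2/5)mr² = 0.06181 kg·m². The pivot is at distance d = 0.298 m from the centre of mass.
By the parallel-axis theorem, I = I_cm + md² = 0.06181 + 0.1545 = 0.2163 kg·m².
T = 2π√(I/(mgd)) = 2π√(0.2163/(1.74 × 9.80 × 0.298)) = 1.30 s.

1.30 s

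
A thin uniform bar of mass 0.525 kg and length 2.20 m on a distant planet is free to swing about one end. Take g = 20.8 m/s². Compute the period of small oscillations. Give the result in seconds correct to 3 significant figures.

For a physical pendulum T = 2π√(I/(mgd)), with d = 1.100 m from pivot to centre of mass.
I_cm = mL²/12 = 0.525 × 2.20²/12 = 0.2118 kg·m²; I = I_cm + md² = 0.2118 + 0.525 × 1.100² = 0.8470 kg·m².
T = 2π√(0.8470/(0.525 × 20.8 × 1.100)) = 1.67 s.

1.67 s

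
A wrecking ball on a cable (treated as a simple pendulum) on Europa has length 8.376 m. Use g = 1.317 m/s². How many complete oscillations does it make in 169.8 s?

T = 2π√(L/g) = 2π√(8.376/1.317) = 15.845 s.
Number of complete oscillations = ⌊169.8/15.845⌋ = ⌊10.716⌋ = 10.

10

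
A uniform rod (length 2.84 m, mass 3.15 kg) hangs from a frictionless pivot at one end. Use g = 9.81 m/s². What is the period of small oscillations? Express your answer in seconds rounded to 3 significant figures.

For a physical pendulum T = 2π√(I/(mgd)), with d = 1.420 m from pivot to centre of mass.
I_cm = mL²/12 = 3.15 × 2.84²/12 = 2.117 kg·m²; I = I_cm + md² = 2.117 + 3.15 × 1.420² = 8.469 kg·m².
T = 2π√(8.469/(3.15 × 9.81 × 1.420)) = 2.76 s.

2.76 s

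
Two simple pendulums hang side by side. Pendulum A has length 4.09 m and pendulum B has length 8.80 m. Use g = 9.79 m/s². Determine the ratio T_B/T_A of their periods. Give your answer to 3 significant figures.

T ∝ √L, so T_B/T_A = √(L_B/L_A) = √(8.80/4.09) = 1.47.

1.47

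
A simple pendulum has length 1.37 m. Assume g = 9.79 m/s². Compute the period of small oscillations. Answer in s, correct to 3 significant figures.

T = 2π√(L/g) = 2π√(1.37/9.79) = 2π × 0.3741 = 2.35 s.

2.35 s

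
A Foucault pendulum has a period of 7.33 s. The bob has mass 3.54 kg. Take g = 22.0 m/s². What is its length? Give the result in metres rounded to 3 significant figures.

From T = 2π√(L/g), L = gT²/(4π²) = 22.0 × 7.330²/(4π²) = 29.9 m.

29.9 m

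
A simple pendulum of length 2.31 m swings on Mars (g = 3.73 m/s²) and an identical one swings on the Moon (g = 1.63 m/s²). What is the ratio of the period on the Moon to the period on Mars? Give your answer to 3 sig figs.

1.51

T ∝ 1/√g, so T₂/T₁ = √(g₁/g₂) = √(3.73/1.63) = 1.51.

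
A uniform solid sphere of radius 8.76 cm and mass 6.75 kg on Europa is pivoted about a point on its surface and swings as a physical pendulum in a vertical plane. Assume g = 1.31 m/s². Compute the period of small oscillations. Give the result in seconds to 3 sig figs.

I_cm = (2/5)mr² = 0.02072 kg·m². The pivot is at distance d = 0.0876 m from the centre of mass.
By the parallel-axis theorem, I = I_cm + md² = 0.02072 + 0.05180 = 0.07252 kg·m².
T = 2π√(I/(mgd)) = 2π√(0.07252/(6.75 × 1.31 × 0.0876)) = 1.92 s.

1.92 s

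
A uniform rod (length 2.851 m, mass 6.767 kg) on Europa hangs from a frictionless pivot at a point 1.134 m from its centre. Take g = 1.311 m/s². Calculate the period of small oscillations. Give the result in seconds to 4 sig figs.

7.220 s

For a physical pendulum T = 2π√(I/(mgd)), with d = 1.1340 m from pivot to centre of mass.
I_cm = mL²/12 = 6.767 × 2.851²/12 = 4.5836 kg·m²; I = I_cm + md² = 4.5836 + 6.767 × 1.1340² = 13.286 kg·m².
T = 2π√(13.286/(6.767 × 1.311 × 1.1340)) = 7.220 s.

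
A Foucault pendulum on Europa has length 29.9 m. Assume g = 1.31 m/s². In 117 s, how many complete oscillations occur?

3

T = 2π√(L/g) = 2π√(29.9/1.31) = 30.02 s.
Number of complete oscillations = ⌊117/30.02⌋ = ⌊3.898⌋ = 3.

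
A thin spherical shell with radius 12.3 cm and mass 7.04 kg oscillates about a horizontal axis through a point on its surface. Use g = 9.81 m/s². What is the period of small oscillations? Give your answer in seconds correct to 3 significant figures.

I_cm = (2/3)mr² = 0.07101 kg·m². The pivot is at distance d = 0.123 m from the centre of mass.
By the parallel-axis theorem, I = I_cm + md² = 0.07101 + 0.1065 = 0.1775 kg·m².
T = 2π√(I/(mgd)) = 2π√(0.1775/(7.04 × 9.81 × 0.123)) = 0.908 s.

0.908 s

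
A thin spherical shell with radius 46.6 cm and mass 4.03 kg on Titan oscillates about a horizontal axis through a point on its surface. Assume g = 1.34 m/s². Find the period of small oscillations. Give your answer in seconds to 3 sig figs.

4.78 s

I_cm = (2/3)mr² = 0.5834 kg·m². The pivot is at distance d = 0.466 m from the centre of mass.
By the parallel-axis theorem, I = I_cm + md² = 0.5834 + 0.8751 = 1.459 kg·m².
T = 2π√(I/(mgd)) = 2π√(1.459/(4.03 × 1.34 × 0.466)) = 4.78 s.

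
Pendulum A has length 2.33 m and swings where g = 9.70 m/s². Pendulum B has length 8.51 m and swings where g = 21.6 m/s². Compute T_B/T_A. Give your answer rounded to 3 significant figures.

T = 2π√(L/g), so T_B/T_A = √((L_B/g_B)/(L_A/g_A)) = √((8.51/21.6)/(2.33/9.70)) = 1.28.

1.28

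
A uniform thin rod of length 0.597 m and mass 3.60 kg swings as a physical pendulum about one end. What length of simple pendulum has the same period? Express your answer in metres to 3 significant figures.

0.398 m

The equivalent simple-pendulum length is L_eq = I/(md), where I is about the pivot and d = 0.2985 m.
I_cm = (1/12)mL² = 0.1069 kg·m², so I = I_cm + md² = 0.1069 + 0.3208 = 0.4277 kg·m².
L_eq = 0.4277/(3.60 × 0.2985) = 0.398 m.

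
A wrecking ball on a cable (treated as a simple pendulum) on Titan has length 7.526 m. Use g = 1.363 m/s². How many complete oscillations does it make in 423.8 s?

28

T = 2π√(L/g) = 2π√(7.526/1.363) = 14.764 s.
Number of complete oscillations = ⌊423.8/14.764⌋ = ⌊28.704⌋ = 28.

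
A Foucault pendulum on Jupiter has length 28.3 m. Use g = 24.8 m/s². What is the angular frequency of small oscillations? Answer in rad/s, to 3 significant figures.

ω = √(g/L) = √(24.8/28.3) = 0.936 rad/s.

0.936 rad/s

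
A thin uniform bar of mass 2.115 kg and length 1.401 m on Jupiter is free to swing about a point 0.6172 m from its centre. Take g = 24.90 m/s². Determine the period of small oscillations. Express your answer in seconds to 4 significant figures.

1.183 s

For a physical pendulum T = 2π√(I/(mgd)), with d = 0.61720 m from pivot to centre of mass.
I_cm = mL²/12 = 2.115 × 1.401²/12 = 0.34594 kg·m²; I = I_cm + md² = 0.34594 + 2.115 × 0.61720² = 1.1516 kg·m².
T = 2π√(1.1516/(2.115 × 24.90 × 0.61720)) = 1.183 s.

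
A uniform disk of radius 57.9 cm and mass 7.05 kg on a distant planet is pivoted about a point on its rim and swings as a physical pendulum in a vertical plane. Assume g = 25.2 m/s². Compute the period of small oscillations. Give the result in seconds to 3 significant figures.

1.17 s

I_cm = ½mr² = 1.182 kg·m². The pivot is at distance d = 0.579 m from the centre of mass.
By the parallel-axis theorem, I = I_cm + md² = 1.182 + 2.363 = 3.545 kg·m².
T = 2π√(I/(mgd)) = 2π√(3.545/(7.05 × 25.2 × 0.579)) = 1.17 s.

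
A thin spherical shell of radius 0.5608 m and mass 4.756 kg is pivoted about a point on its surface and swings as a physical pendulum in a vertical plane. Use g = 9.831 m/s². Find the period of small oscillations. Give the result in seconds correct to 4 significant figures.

1.937 s

I_cm = (2/3)mr² = 0.99716 kg·m². The pivot is at distance d = 0.5608 m from the centre of mass.
By the parallel-axis theorem, I = I_cm + md² = 0.99716 + 1.4957 = 2.4929 kg·m².
T = 2π√(I/(mgd)) = 2π√(2.4929/(4.756 × 9.831 × 0.5608)) = 1.937 s.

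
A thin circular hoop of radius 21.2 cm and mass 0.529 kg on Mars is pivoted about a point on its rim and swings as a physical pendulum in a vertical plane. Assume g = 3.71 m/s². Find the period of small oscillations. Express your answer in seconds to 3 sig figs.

I_cm = mr² = 0.02378 kg·m². The pivot is at distance d = 0.212 m from the centre of mass.
By the parallel-axis theorem, I = I_cm + md² = 0.02378 + 0.02378 = 0.04755 kg·m².
T = 2π√(I/(mgd)) = 2π√(0.04755/(0.529 × 3.71 × 0.212)) = 2.12 s.

2.12 s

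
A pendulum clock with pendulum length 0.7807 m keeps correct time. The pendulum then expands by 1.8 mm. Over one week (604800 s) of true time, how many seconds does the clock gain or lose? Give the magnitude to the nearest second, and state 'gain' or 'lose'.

T ∝ √L, so T'/T = √(0.78250/0.7807) = 1.00115.
In 604800 s of true time the clock registers 604800/1.00115 = 604104.0 s, so it loses 696 s.

lose 696 s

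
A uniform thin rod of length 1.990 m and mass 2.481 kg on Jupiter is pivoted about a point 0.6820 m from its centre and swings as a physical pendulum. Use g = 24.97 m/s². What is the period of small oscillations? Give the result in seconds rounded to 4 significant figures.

1.358 s

For a physical pendulum T = 2π√(I/(mgd)), with d = 0.68200 m from pivot to centre of mass.
I_cm = mL²/12 = 2.481 × 1.990²/12 = 0.81875 kg·m²; I = I_cm + md² = 0.81875 + 2.481 × 0.68200² = 1.9727 kg·m².
T = 2π√(1.9727/(2.481 × 24.97 × 0.68200)) = 1.358 s.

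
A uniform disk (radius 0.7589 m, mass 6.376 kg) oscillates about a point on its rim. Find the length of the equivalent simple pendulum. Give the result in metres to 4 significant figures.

1.138 m

The equivalent simple-pendulum length is L_eq = I/(md), where I is about the pivot and d = 0.75890 m.
I_cm = ½mR² = 1.8361 kg·m², so I = I_cm + md² = 1.8361 + 3.6721 = 5.5082 kg·m².
L_eq = 5.5082/(6.376 × 0.75890) = 1.138 m.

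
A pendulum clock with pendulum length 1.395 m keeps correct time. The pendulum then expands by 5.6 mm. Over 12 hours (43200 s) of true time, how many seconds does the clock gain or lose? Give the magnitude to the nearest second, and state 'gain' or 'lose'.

lose 86 s

T ∝ √L, so T'/T = √(1.40060/1.395) = 1.00201.
In 43200 s of true time the clock registers 43200/1.00201 = 43113.6 s, so it loses 86 s.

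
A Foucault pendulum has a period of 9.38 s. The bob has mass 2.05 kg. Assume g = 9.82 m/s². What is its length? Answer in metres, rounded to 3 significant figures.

21.9 m

From T = 2π√(L/g), L = gT²/(4π²) = 9.82 × 9.380²/(4π²) = 21.9 m.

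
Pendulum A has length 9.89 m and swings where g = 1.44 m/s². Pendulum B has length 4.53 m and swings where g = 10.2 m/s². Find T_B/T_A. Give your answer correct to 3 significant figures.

T = 2π√(L/g), so T_B/T_A = √((L_B/g_B)/(L_A/g_A)) = √((4.53/10.2)/(9.89/1.44)) = 0.254.

0.254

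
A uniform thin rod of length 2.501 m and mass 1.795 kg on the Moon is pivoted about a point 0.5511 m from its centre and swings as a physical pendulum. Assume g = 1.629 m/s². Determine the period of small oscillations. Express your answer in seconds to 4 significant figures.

For a physical pendulum T = 2π√(I/(mgd)), with d = 0.55110 m from pivot to centre of mass.
I_cm = mL²/12 = 1.795 × 2.501²/12 = 0.93564 kg·m²; I = I_cm + md² = 0.93564 + 1.795 × 0.55110² = 1.4808 kg·m².
T = 2π√(1.4808/(1.795 × 1.629 × 0.55110)) = 6.023 s.

6.023 s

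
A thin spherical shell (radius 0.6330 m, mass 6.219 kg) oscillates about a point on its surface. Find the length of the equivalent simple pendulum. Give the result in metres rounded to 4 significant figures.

1.055 m

The equivalent simple-pendulum length is L_eq = I/(md), where I is about the pivot and d = 0.63300 m.
I_cm = (2/3)mR² = 1.6613 kg·m², so I = I_cm + md² = 1.6613 + 2.4919 = 4.1531 kg·m².
L_eq = 4.1531/(6.219 × 0.63300) = 1.055 m.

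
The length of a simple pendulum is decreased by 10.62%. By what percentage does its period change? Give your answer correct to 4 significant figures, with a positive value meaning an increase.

-5.459%

T ∝ √L, so T'/T = √(0.89380) = 0.94541.
Percentage change in T = (0.94541 − 1) × 100% = -5.459%.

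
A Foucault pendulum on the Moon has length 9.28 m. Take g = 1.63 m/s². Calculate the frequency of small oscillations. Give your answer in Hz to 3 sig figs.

T = 2π√(L/g) = 2π√(9.28/1.63) = 14.99 s, so f = 1/T = 0.0667 Hz.

0.0667 Hz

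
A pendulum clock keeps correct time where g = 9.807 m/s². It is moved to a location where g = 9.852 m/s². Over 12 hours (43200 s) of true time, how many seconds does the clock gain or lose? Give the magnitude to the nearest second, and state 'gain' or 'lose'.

The clock's period scales as T ∝ 1/√g, so T'/T = √(9.807/9.852) = 0.997714.
In 43200 s of true time the clock registers 43200/0.997714 = 43299.0 s, so it gains 99 s.

gain 99 s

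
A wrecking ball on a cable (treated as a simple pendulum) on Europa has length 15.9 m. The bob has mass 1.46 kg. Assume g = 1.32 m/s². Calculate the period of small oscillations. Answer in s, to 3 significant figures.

T = 2π√(L/g) = 2π√(15.9/1.32) = 2π × 3.471 = 21.8 s.

21.8 s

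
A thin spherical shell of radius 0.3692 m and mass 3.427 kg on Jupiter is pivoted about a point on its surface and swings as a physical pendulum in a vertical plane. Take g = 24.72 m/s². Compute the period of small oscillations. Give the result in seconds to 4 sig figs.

0.9913 s

I_cm = (2/3)mr² = 0.31142 kg·m². The pivot is at distance d = 0.3692 m from the centre of mass.
By the parallel-axis theorem, I = I_cm + md² = 0.31142 + 0.46713 = 0.77855 kg·m².
T = 2π√(I/(mgd)) = 2π√(0.77855/(3.427 × 24.72 × 0.3692)) = 0.9913 s.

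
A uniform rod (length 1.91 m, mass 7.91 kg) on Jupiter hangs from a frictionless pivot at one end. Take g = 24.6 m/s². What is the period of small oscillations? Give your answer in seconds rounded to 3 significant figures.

1.43 s

For a physical pendulum T = 2π√(I/(mgd)), with d = 0.9550 m from pivot to centre of mass.
I_cm = mL²/12 = 7.91 × 1.91²/12 = 2.405 kg·m²; I = I_cm + md² = 2.405 + 7.91 × 0.9550² = 9.619 kg·m².
T = 2π√(9.619/(7.91 × 24.6 × 0.9550)) = 1.43 s.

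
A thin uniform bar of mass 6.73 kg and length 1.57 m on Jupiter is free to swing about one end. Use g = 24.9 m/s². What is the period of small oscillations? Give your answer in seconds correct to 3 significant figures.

1.29 s

For a physical pendulum T = 2π√(I/(mgd)), with d = 0.7850 m from pivot to centre of mass.
I_cm = mL²/12 = 6.73 × 1.57²/12 = 1.382 kg·m²; I = I_cm + md² = 1.382 + 6.73 × 0.7850² = 5.530 kg·m².
T = 2π√(5.530/(6.73 × 24.9 × 0.7850)) = 1.29 s.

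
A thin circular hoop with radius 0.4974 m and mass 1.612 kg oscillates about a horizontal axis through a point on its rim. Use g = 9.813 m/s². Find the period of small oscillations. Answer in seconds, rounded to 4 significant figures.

I_cm = mr² = 0.39882 kg·m². The pivot is at distance d = 0.4974 m from the centre of mass.
By the parallel-axis theorem, I = I_cm + md² = 0.39882 + 0.39882 = 0.79764 kg·m².
T = 2π√(I/(mgd)) = 2π√(0.79764/(1.612 × 9.813 × 0.4974)) = 2.001 s.

2.001 s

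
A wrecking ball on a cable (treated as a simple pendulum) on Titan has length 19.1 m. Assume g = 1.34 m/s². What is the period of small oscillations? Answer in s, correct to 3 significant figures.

23.7 s

T = 2π√(L/g) = 2π√(19.1/1.34) = 2π × 3.775 = 23.7 s.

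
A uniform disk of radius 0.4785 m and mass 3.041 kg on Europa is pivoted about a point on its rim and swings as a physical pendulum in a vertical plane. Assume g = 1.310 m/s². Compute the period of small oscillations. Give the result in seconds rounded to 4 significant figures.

4.651 s

I_cm = ½mr² = 0.34814 kg·m². The pivot is at distance d = 0.4785 m from the centre of mass.
By the parallel-axis theorem, I = I_cm + md² = 0.34814 + 0.69627 = 1.0444 kg·m².
T = 2π√(I/(mgd)) = 2π√(1.0444/(3.041 × 1.310 × 0.4785)) = 4.651 s.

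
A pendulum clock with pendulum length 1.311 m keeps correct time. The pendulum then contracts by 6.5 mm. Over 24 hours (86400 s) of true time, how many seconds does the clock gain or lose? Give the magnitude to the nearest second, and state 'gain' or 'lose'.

gain 215 s

T ∝ √L, so T'/T = √(1.30450/1.311) = 0.997518.
In 86400 s of true time the clock registers 86400/0.997518 = 86615.0 s, so it gains 215 s.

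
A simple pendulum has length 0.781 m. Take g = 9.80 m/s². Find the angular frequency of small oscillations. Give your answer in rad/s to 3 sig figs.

ω = √(g/L) = √(9.80/0.781) = 3.54 rad/s.

3.54 rad/s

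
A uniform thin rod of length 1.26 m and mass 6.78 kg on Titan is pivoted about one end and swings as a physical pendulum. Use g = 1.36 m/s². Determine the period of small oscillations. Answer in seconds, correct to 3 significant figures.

4.94 s

For a physical pendulum T = 2π√(I/(mgd)), with d = 0.6300 m from pivot to centre of mass.
I_cm = mL²/12 = 6.78 × 1.26²/12 = 0.8970 kg·m²; I = I_cm + md² = 0.8970 + 6.78 × 0.6300² = 3.588 kg·m².
T = 2π√(3.588/(6.78 × 1.36 × 0.6300)) = 4.94 s.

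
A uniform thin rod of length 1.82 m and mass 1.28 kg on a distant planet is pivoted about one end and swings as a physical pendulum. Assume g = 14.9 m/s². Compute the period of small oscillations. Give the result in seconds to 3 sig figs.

For a physical pendulum T = 2π√(I/(mgd)), with d = 0.9100 m from pivot to centre of mass.
I_cm = mL²/12 = 1.28 × 1.82²/12 = 0.3533 kg·m²; I = I_cm + md² = 0.3533 + 1.28 × 0.9100² = 1.413 kg·m².
T = 2π√(1.413/(1.28 × 14.9 × 0.9100)) = 1.79 s.

1.79 s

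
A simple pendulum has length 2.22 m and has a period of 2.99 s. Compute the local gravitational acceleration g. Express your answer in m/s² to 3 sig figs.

From T = 2π√(L/g), g = 4π²L/T² = 4π² × 2.22/2.990² = 9.80 m/s².

9.80 m/s²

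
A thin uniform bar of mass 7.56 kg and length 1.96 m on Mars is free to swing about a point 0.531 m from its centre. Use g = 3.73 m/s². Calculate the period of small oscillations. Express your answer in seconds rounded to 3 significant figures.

3.46 s

For a physical pendulum T = 2π√(I/(mgd)), with d = 0.5310 m from pivot to centre of mass.
I_cm = mL²/12 = 7.56 × 1.96²/12 = 2.420 kg·m²; I = I_cm + md² = 2.420 + 7.56 × 0.5310² = 4.552 kg·m².
T = 2π√(4.552/(7.56 × 3.73 × 0.5310)) = 3.46 s.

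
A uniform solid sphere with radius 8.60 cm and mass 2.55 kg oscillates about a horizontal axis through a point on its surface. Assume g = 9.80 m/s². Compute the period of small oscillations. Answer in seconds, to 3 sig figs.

I_cm = (2/5)mr² = 0.007544 kg·m². The pivot is at distance d = 0.0860 m from the centre of mass.
By the parallel-axis theorem, I = I_cm + md² = 0.007544 + 0.01886 = 0.02640 kg·m².
T = 2π√(I/(mgd)) = 2π√(0.02640/(2.55 × 9.80 × 0.0860)) = 0.696 s.

0.696 s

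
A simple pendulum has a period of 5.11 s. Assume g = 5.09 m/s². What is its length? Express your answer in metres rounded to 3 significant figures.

From T = 2π√(L/g), L = gT²/(4π²) = 5.09 × 5.110²/(4π²) = 3.37 m.

3.37 m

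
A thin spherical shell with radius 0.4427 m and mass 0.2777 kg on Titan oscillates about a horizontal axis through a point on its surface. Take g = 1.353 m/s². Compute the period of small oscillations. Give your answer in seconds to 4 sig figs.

I_cm = (2/3)mr² = 0.036283 kg·m². The pivot is at distance d = 0.4427 m from the centre of mass.
By the parallel-axis theorem, I = I_cm + md² = 0.036283 + 0.054425 = 0.090708 kg·m².
T = 2π√(I/(mgd)) = 2π√(0.090708/(0.2777 × 1.353 × 0.4427)) = 4.640 s.

4.640 s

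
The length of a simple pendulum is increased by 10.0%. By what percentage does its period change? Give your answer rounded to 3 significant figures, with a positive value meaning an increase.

T ∝ √L, so T'/T = √(1.100) = 1.049.
Percentage change in T = (1.049 − 1) × 100% = 4.88%.

4.88%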